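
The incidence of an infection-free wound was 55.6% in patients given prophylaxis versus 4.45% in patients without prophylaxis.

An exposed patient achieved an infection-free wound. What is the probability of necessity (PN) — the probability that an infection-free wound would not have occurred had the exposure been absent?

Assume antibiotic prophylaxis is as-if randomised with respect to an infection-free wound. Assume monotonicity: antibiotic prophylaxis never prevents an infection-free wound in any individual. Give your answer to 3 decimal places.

PN ≈ 0.920

p₁ = 0.556, p₀ = 0.0445.
Under exogeneity and monotonicity, PN = (p₁ − p₀) / p₁.
PN = (0.556 − 0.0445) / 0.556 = 0.5115 / 0.556 ≈ 0.9200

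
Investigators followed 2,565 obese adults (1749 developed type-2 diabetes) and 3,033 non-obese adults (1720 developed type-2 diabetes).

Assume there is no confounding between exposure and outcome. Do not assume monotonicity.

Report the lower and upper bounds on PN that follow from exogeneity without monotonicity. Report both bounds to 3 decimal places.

p₁ = P(outcome | exposed) = 1749/2565 = 0.68187
p₀ = P(outcome | unexposed) = 1720/3033 = 0.5671
Under exogeneity alone the bounds on PN are max{0,(p₁−p₀)/p₁} ≤ PN ≤ min{1,(1−p₀)/p₁}.
  lower = (p₁ − p₀)/p₁ = 0.11478 / 0.68187 ≈ 0.1683
  upper = min{1, (1 − p₀)/p₁} = 0.4329 / 0.68187 ≈ 0.6349

0.168 ≤ PN ≤ 0.635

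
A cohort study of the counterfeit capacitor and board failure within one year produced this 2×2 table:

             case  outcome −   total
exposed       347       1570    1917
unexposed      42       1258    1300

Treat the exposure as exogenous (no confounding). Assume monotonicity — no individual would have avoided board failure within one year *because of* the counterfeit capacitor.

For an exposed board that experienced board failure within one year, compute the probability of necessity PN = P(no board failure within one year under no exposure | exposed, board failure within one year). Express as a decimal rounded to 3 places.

PN ≈ 0.822

p₁ = P(outcome | exposed) = 347/1917 = 0.18101
p₀ = P(outcome | unexposed) = 42/1300 = 0.032308
Under exogeneity and monotonicity, PN = (p₁ − p₀) / p₁.
PN = (0.18101 − 0.032308) / 0.18101 = 0.1487 / 0.18101 ≈ 0.8215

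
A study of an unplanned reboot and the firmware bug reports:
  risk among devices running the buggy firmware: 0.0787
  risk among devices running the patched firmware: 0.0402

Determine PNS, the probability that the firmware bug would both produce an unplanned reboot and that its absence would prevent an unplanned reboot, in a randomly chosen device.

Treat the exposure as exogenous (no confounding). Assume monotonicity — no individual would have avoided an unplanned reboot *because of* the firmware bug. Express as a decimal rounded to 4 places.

Let p₁ = 0.0787, p₀ = 0.0402.
Under exogeneity and monotonicity, PNS = p₁ − p₀.
PNS = 0.0787 − 0.0402 = 0.0385

PNS ≈ 0.0385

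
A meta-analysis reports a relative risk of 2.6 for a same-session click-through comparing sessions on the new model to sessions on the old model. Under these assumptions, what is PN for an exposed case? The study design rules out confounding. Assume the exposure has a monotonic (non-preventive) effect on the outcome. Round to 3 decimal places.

Under exogeneity and monotonicity, PN = (RR − 1) / RR = 1 − 1/RR.
PN = (2.6 − 1) / 2.6 = 1.6 / 2.6 ≈ 0.6154

PN ≈ 0.615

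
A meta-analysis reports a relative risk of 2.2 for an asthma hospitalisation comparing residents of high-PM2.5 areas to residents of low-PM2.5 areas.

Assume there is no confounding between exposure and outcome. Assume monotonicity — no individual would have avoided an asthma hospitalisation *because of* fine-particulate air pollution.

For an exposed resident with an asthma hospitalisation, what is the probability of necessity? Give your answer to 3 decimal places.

Under exogeneity and monotonicity, PN = (RR − 1) / RR = 1 − 1/RR.
PN = (2.2 − 1) / 2.2 = 1.2 / 2.2 ≈ 0.5455

PN ≈ 0.545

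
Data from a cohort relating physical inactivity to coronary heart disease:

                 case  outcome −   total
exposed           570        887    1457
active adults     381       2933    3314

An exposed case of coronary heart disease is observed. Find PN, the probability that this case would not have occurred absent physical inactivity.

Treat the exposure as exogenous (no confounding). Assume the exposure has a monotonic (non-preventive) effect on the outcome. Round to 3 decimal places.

p₁ = P(outcome | exposed) = 570/1457 = 0.39121
p₀ = P(outcome | unexposed) = 381/3314 = 0.11497
Under exogeneity and monotonicity, PN = (p₁ − p₀) / p₁.
PN = (0.39121 − 0.11497) / 0.39121 = 0.27625 / 0.39121 ≈ 0.7061

PN ≈ 0.706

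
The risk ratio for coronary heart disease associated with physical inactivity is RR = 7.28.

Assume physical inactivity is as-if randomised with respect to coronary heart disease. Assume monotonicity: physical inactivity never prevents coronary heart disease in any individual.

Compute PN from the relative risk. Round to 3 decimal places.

PN ≈ 0.863

Under exogeneity and monotonicity, PN = (RR − 1) / RR = 1 − 1/RR.
PN = (7.28 − 1) / 7.28 = 6.28 / 7.28 ≈ 0.8626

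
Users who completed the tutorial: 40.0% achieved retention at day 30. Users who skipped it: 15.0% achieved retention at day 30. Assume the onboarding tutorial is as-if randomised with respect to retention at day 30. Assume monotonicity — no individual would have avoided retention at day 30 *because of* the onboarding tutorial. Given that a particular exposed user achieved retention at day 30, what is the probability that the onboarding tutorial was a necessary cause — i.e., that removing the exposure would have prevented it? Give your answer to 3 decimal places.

p₁ = 0.4, p₀ = 0.15.
Under exogeneity and monotonicity, PN = (p₁ − p₀) / p₁.
PN = (0.4 − 0.15) / 0.4 = 0.25 / 0.4 ≈ 0.6250

PN ≈ 0.625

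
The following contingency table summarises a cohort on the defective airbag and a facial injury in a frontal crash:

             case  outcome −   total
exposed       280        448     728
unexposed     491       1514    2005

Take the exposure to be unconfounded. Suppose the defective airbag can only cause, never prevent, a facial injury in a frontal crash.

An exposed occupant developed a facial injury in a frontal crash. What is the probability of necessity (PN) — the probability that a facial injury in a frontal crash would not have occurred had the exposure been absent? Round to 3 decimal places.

PN ≈ 0.363

p₁ = P(outcome | exposed) = 280/728 = 0.38462
p₀ = P(outcome | unexposed) = 491/2005 = 0.24489
Under exogeneity and monotonicity, PN = (p₁ − p₀) / p₁.
PN = (0.38462 − 0.24489) / 0.38462 = 0.13973 / 0.38462 ≈ 0.3633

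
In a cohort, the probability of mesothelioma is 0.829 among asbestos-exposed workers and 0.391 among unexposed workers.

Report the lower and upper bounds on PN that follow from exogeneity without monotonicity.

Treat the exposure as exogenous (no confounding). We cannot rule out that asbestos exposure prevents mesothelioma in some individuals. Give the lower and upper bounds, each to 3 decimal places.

Let p₁ = 0.829, p₀ = 0.391.
Under exogeneity alone the bounds on PN are max{0,(p₁−p₀)/p₁} ≤ PN ≤ min{1,(1−p₀)/p₁}.
  lower = (p₁ − p₀)/p₁ = 0.438 / 0.829 ≈ 0.5283
  upper = min{1, (1 − p₀)/p₁} = 0.609 / 0.829 ≈ 0.7346

0.528 ≤ PN ≤ 0.735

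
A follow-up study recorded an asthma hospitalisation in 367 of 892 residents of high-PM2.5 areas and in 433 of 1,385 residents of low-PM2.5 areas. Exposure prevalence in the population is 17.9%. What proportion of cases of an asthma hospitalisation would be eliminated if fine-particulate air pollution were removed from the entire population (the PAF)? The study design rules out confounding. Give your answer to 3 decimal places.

PAF ≈ 0.054

p₁ = P(outcome | exposed) = 367/892 = 0.41143
p₀ = P(outcome | unexposed) = 433/1385 = 0.31264
Overall risk P(Y=1) = π·p₁ + (1−π)·p₀ = 0.179×0.41143 + 0.821×0.31264 = 0.33032.
Under exogeneity, PAF = [P(Y=1) − p₀] / P(Y=1).
PAF = (0.33032 − 0.31264) / 0.33032 ≈ 0.0535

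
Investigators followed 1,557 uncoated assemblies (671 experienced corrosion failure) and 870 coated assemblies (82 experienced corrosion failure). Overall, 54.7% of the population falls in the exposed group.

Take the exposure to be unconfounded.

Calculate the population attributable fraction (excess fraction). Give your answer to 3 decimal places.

p₁ = P(outcome | exposed) = 671/1557 = 0.43096
p₀ = P(outcome | unexposed) = 82/870 = 0.094253
Overall risk P(Y=1) = π·p₁ + (1−π)·p₀ = 0.547×0.43096 + 0.453×0.094253 = 0.27843.
Under exogeneity, PAF = [P(Y=1) − p₀] / P(Y=1).
PAF = (0.27843 − 0.094253) / 0.27843 ≈ 0.6615

PAF ≈ 0.661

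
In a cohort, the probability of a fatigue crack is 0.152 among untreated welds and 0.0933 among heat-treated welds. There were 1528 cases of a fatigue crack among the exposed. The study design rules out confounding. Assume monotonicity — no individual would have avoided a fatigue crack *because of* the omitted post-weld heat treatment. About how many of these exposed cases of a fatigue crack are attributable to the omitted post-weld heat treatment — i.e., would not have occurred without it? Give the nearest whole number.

about 590 cases

Let p₁ = 0.152, p₀ = 0.0933.
PN = (p₁ − p₀)/p₁ = (0.152 − 0.0933) / 0.152 ≈ 0.38618.
Attributable cases ≈ PN × (exposed cases) = 0.38618 × 1528 ≈ 590.09.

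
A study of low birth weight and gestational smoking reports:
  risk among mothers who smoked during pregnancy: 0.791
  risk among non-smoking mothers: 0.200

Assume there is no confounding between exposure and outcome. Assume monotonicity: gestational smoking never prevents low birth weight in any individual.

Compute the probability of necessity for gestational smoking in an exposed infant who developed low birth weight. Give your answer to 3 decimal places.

Let p₁ = 0.791, p₀ = 0.2.
Under exogeneity and monotonicity, PN = (p₁ − p₀) / p₁.
PN = (0.791 − 0.2) / 0.791 = 0.591 / 0.791 ≈ 0.7472

PN ≈ 0.747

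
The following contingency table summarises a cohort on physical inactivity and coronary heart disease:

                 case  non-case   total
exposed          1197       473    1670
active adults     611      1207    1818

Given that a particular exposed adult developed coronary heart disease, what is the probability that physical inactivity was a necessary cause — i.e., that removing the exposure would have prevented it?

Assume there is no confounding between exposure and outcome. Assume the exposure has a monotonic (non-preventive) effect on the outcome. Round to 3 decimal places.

PN ≈ 0.531

p₁ = P(outcome | exposed) = 1197/1670 = 0.71677
p₀ = P(outcome | unexposed) = 611/1818 = 0.33608
Under exogeneity and monotonicity, PN = (p₁ − p₀) / p₁.
PN = (0.71677 − 0.33608) / 0.71677 = 0.38068 / 0.71677 ≈ 0.5311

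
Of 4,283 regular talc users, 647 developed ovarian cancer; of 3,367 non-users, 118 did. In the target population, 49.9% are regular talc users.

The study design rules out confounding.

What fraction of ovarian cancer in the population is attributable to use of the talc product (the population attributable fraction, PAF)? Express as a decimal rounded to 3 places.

PAF ≈ 0.623

p₁ = P(outcome | exposed) = 647/4283 = 0.15106
p₀ = P(outcome | unexposed) = 118/3367 = 0.035046
Overall risk P(Y=1) = π·p₁ + (1−π)·p₀ = 0.499×0.15106 + 0.501×0.035046 = 0.092938.
Under exogeneity, PAF = [P(Y=1) − p₀] / P(Y=1).
PAF = (0.092938 − 0.035046) / 0.092938 ≈ 0.6229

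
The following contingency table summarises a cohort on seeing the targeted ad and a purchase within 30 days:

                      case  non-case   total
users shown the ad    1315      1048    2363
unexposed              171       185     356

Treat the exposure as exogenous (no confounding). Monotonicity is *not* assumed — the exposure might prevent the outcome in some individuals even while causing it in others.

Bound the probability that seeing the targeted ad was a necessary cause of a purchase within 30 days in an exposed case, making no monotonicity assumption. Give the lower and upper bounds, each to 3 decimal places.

0.137 ≤ PN ≤ 0.934

p₁ = P(outcome | exposed) = 1315/2363 = 0.5565
p₀ = P(outcome | unexposed) = 171/356 = 0.48034
Under exogeneity alone the bounds on PN are max{0,(p₁−p₀)/p₁} ≤ PN ≤ min{1,(1−p₀)/p₁}.
  lower = (p₁ − p₀)/p₁ = 0.076159 / 0.5565 ≈ 0.1369
  upper = min{1, (1 − p₀)/p₁} = 0.51966 / 0.5565 ≈ 0.9338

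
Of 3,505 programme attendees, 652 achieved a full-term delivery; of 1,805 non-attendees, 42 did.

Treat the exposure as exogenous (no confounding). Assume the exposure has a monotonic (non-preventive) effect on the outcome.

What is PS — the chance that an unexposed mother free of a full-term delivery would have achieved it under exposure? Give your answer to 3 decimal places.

PS ≈ 0.167

p₁ = P(outcome | exposed) = 652/3505 = 0.18602
p₀ = P(outcome | unexposed) = 42/1805 = 0.023269
Under exogeneity and monotonicity, PS = (p₁ − p₀) / (1 − p₀).
PS = (0.18602 − 0.023269) / (1 − 0.023269) = 0.16275 / 0.97673 ≈ 0.1666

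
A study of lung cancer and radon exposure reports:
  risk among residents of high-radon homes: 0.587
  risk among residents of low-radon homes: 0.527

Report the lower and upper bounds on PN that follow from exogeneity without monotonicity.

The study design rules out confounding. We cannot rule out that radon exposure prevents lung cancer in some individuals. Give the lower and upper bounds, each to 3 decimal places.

0.102 ≤ PN ≤ 0.806

Let p₁ = 0.587, p₀ = 0.527.
Under exogeneity alone the bounds on PN are max{0,(p₁−p₀)/p₁} ≤ PN ≤ min{1,(1−p₀)/p₁}.
  lower = (p₁ − p₀)/p₁ = 0.06 / 0.587 ≈ 0.1022
  upper = min{1, (1 − p₀)/p₁} = 0.473 / 0.587 ≈ 0.8058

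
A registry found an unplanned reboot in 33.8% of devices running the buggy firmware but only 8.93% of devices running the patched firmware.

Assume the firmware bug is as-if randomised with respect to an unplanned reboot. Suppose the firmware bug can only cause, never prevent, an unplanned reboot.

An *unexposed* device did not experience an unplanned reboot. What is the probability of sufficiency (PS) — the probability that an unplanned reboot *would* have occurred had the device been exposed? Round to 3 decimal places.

PS ≈ 0.273

p₁ = 0.338, p₀ = 0.0893.
Under exogeneity and monotonicity, PS = (p₁ − p₀) / (1 − p₀).
PS = (0.338 − 0.0893) / (1 − 0.0893) = 0.2487 / 0.9107 ≈ 0.2731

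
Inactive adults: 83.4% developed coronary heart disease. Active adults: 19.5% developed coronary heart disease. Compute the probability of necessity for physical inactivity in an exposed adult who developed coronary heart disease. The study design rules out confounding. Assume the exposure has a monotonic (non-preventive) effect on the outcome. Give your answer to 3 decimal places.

PN ≈ 0.766

p₁ = 0.834, p₀ = 0.195.
Under exogeneity and monotonicity, PN = (p₁ − p₀) / p₁.
PN = (0.834 − 0.195) / 0.834 = 0.639 / 0.834 ≈ 0.7662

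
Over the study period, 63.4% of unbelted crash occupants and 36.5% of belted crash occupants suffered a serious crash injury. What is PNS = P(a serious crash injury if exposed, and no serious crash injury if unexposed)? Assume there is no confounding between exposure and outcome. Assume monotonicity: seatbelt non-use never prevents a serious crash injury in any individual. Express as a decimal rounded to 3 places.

p₁ = 0.634, p₀ = 0.365.
Under exogeneity and monotonicity, PNS = p₁ − p₀.
PNS = 0.634 − 0.365 = 0.269

PNS ≈ 0.269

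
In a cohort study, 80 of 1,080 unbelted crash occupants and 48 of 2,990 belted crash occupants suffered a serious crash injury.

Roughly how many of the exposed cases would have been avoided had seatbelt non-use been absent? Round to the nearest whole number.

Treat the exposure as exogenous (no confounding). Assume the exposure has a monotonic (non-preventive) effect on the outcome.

p₁ = P(outcome | exposed) = 80/1080 = 0.074074
p₀ = P(outcome | unexposed) = 48/2990 = 0.016054
PN = (p₁ − p₀)/p₁ = (0.074074 − 0.016054) / 0.074074 ≈ 0.78328.
Attributable cases ≈ PN × (exposed cases) = 0.78328 × 80 ≈ 62.66.

about 63 cases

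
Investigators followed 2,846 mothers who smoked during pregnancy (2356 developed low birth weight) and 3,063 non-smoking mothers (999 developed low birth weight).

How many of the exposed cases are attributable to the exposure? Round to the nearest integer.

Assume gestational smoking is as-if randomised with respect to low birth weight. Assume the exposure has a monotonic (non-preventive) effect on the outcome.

about 1428 cases

p₁ = P(outcome | exposed) = 2356/2846 = 0.82783
p₀ = P(outcome | unexposed) = 999/3063 = 0.32615
PN = (p₁ − p₀)/p₁ = (0.82783 − 0.32615) / 0.82783 ≈ 0.60602.
Attributable cases ≈ PN × (exposed cases) = 0.60602 × 2356 ≈ 1427.77.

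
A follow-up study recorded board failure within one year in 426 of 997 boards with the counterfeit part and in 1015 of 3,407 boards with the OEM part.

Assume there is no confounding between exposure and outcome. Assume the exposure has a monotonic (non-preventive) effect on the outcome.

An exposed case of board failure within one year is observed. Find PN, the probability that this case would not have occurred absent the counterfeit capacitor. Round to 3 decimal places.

p₁ = P(outcome | exposed) = 426/997 = 0.42728
p₀ = P(outcome | unexposed) = 1015/3407 = 0.29792
Under exogeneity and monotonicity, PN = (p₁ − p₀) / p₁.
PN = (0.42728 − 0.29792) / 0.42728 = 0.12937 / 0.42728 ≈ 0.3028

PN ≈ 0.303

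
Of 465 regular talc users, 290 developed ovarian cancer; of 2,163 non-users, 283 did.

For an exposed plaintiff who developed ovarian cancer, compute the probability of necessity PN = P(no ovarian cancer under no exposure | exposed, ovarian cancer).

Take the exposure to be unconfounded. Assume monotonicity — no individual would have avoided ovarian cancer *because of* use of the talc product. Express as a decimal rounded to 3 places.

PN ≈ 0.790

p₁ = P(outcome | exposed) = 290/465 = 0.62366
p₀ = P(outcome | unexposed) = 283/2163 = 0.13084
Under exogeneity and monotonicity, PN = (p₁ − p₀) / p₁.
PN = (0.62366 − 0.13084) / 0.62366 = 0.49282 / 0.62366 ≈ 0.7902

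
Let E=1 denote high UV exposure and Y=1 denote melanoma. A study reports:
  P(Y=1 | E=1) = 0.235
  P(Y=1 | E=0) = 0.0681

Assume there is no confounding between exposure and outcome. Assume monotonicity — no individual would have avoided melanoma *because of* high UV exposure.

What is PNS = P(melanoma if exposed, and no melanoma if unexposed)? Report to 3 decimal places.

Let p₁ = 0.235, p₀ = 0.0681.
Under exogeneity and monotonicity, PNS = p₁ − p₀.
PNS = 0.235 − 0.0681 = 0.1669

PNS ≈ 0.167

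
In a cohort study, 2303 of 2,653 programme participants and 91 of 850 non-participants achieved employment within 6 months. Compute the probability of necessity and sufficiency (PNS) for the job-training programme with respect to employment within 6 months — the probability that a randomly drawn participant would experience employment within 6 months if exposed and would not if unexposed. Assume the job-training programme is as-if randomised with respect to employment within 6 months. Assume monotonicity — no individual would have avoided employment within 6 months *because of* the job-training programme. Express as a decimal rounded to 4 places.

PNS ≈ 0.7610

p₁ = P(outcome | exposed) = 2303/2653 = 0.86807
p₀ = P(outcome | unexposed) = 91/850 = 0.10706
Under exogeneity and monotonicity, PNS = p₁ − p₀.
PNS = 0.86807 − 0.10706 = 0.76102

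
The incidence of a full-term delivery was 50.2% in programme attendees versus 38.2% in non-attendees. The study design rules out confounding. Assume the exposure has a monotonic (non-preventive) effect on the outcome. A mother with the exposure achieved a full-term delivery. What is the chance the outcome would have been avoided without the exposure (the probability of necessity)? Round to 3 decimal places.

p₁ = 0.502, p₀ = 0.382.
Under exogeneity and monotonicity, PN = (p₁ − p₀) / p₁.
PN = (0.502 − 0.382) / 0.502 = 0.12 / 0.502 ≈ 0.2390

PN ≈ 0.239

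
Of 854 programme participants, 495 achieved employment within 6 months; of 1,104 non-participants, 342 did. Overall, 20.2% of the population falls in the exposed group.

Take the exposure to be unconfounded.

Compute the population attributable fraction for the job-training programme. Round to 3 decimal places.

p₁ = P(outcome | exposed) = 495/854 = 0.57963
p₀ = P(outcome | unexposed) = 342/1104 = 0.30978
Overall risk P(Y=1) = π·p₁ + (1−π)·p₀ = 0.202×0.57963 + 0.798×0.30978 = 0.36429.
Under exogeneity, PAF = [P(Y=1) − p₀] / P(Y=1).
PAF = (0.36429 − 0.30978) / 0.36429 ≈ 0.1496

PAF ≈ 0.150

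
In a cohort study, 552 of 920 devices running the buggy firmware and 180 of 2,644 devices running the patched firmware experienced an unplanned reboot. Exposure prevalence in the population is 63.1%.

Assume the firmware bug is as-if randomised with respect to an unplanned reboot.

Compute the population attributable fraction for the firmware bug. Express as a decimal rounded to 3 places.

PAF ≈ 0.831

p₁ = P(outcome | exposed) = 552/920 = 0.6
p₀ = P(outcome | unexposed) = 180/2644 = 0.068079
Overall risk P(Y=1) = π·p₁ + (1−π)·p₀ = 0.631×0.6 + 0.369×0.068079 = 0.40372.
Under exogeneity, PAF = [P(Y=1) − p₀] / P(Y=1).
PAF = (0.40372 − 0.068079) / 0.40372 ≈ 0.8314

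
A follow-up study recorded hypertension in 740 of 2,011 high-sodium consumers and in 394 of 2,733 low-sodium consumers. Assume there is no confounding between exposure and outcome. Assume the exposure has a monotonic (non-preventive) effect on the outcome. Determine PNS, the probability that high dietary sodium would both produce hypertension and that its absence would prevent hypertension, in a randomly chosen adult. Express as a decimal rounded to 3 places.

PNS ≈ 0.224

p₁ = P(outcome | exposed) = 740/2011 = 0.36798
p₀ = P(outcome | unexposed) = 394/2733 = 0.14416
Under exogeneity and monotonicity, PNS = p₁ − p₀.
PNS = 0.36798 − 0.14416 = 0.22381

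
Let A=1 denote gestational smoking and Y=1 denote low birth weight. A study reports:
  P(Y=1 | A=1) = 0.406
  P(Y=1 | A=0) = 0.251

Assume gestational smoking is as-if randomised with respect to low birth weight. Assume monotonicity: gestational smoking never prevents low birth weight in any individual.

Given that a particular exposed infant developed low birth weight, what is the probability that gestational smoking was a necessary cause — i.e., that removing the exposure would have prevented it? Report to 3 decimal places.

PN ≈ 0.382

Let p₁ = 0.406, p₀ = 0.251.
Under exogeneity and monotonicity, PN = (p₁ − p₀) / p₁.
PN = (0.406 − 0.251) / 0.406 = 0.155 / 0.406 ≈ 0.3818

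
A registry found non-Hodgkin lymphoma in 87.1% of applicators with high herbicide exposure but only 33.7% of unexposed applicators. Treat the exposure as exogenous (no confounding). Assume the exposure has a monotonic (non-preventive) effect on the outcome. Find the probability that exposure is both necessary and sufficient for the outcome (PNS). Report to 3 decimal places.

p₁ = 0.871, p₀ = 0.337.
Under exogeneity and monotonicity, PNS = p₁ − p₀.
PNS = 0.871 − 0.337 = 0.534

PNS ≈ 0.534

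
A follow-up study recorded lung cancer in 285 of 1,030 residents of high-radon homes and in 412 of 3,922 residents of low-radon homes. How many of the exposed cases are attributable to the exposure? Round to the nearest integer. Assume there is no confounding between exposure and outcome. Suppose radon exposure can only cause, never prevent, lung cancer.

p₁ = P(outcome | exposed) = 285/1030 = 0.2767
p₀ = P(outcome | unexposed) = 412/3922 = 0.10505
PN = (p₁ − p₀)/p₁ = (0.2767 − 0.10505) / 0.2767 ≈ 0.62035.
Attributable cases ≈ PN × (exposed cases) = 0.62035 × 285 ≈ 176.80.

about 177 cases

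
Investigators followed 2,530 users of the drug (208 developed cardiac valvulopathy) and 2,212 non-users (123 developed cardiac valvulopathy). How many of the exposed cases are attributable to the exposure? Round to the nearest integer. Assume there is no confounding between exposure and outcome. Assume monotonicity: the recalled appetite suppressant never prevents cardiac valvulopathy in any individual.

p₁ = P(outcome | exposed) = 208/2530 = 0.082213
p₀ = P(outcome | unexposed) = 123/2212 = 0.055606
PN = (p₁ − p₀)/p₁ = (0.082213 − 0.055606) / 0.082213 ≈ 0.32364.
Attributable cases ≈ PN × (exposed cases) = 0.32364 × 208 ≈ 67.32.

about 67 cases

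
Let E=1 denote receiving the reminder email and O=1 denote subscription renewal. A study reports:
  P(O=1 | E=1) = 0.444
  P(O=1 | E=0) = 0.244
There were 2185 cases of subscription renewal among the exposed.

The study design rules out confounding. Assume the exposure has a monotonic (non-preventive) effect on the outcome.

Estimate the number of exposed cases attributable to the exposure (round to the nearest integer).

about 984 cases

Let p₁ = 0.444, p₀ = 0.244.
PN = (p₁ − p₀)/p₁ = (0.444 − 0.244) / 0.444 ≈ 0.45045.
Attributable cases ≈ PN × (exposed cases) = 0.45045 × 2185 ≈ 984.23.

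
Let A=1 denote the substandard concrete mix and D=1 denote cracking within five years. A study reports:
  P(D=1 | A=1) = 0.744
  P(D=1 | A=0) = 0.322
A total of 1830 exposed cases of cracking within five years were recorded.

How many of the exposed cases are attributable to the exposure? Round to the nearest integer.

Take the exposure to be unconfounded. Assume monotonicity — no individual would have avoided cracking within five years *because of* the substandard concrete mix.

about 1038 cases

Let p₁ = 0.744, p₀ = 0.322.
PN = (p₁ − p₀)/p₁ = (0.744 − 0.322) / 0.744 ≈ 0.56720.
Attributable cases ≈ PN × (exposed cases) = 0.56720 × 1830 ≈ 1037.98.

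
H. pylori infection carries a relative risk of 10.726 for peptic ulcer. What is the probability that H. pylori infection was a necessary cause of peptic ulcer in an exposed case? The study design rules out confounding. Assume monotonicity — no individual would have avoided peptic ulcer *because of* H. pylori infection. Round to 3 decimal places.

PN ≈ 0.907

Under exogeneity and monotonicity, PN = (RR − 1) / RR = 1 − 1/RR.
PN = (10.726 − 1) / 10.726 = 9.726 / 10.726 ≈ 0.9068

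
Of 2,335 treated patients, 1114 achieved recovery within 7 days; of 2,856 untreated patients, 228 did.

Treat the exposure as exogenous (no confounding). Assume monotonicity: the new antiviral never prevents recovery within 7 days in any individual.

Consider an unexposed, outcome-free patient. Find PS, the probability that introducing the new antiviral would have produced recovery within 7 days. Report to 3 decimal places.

p₁ = P(outcome | exposed) = 1114/2335 = 0.47709
p₀ = P(outcome | unexposed) = 228/2856 = 0.079832
Under exogeneity and monotonicity, PS = (p₁ − p₀) / (1 − p₀).
PS = (0.47709 − 0.079832) / (1 − 0.079832) = 0.39726 / 0.92017 ≈ 0.4317

PS ≈ 0.432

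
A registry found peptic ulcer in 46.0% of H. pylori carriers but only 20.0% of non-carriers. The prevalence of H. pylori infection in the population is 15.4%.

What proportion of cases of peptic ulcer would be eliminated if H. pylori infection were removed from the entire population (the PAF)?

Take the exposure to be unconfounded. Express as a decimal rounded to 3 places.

p₁ = 0.46, p₀ = 0.2.
Overall risk P(Y=1) = π·p₁ + (1−π)·p₀ = 0.154×0.46 + 0.846×0.2 = 0.24004.
Under exogeneity, PAF = [P(Y=1) − p₀] / P(Y=1).
PAF = (0.24004 − 0.2) / 0.24004 ≈ 0.1668

PAF ≈ 0.167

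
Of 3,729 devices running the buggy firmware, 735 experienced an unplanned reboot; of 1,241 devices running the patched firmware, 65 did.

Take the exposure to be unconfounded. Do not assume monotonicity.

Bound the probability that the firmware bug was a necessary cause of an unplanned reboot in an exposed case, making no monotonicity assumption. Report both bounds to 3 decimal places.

p₁ = P(outcome | exposed) = 735/3729 = 0.1971
p₀ = P(outcome | unexposed) = 65/1241 = 0.052377
Under exogeneity alone the bounds on PN are max{0,(p₁−p₀)/p₁} ≤ PN ≤ min{1,(1−p₀)/p₁}.
  lower = (p₁ − p₀)/p₁ = 0.14473 / 0.1971 ≈ 0.7343
  upper = min{1, (1 − p₀)/p₁} = 0.94762 / 0.1971 ≈ 4.8077 → capped at 1

0.734 ≤ PN ≤ 1.000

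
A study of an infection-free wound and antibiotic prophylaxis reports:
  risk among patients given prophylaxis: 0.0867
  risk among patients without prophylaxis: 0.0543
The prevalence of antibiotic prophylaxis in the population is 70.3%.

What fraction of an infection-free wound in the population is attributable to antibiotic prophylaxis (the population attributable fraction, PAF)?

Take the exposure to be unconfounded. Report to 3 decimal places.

Let p₁ = 0.0867, p₀ = 0.0543.
Overall risk P(Y=1) = π·p₁ + (1−π)·p₀ = 0.703×0.0867 + 0.297×0.0543 = 0.077077.
Under exogeneity, PAF = [P(Y=1) − p₀] / P(Y=1).
PAF = (0.077077 − 0.0543) / 0.077077 ≈ 0.2955

PAF ≈ 0.296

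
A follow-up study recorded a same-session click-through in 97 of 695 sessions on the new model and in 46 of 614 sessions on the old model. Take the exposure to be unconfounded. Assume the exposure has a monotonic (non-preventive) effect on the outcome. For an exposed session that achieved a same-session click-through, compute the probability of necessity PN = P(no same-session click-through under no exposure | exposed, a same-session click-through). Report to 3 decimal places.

PN ≈ 0.463

p₁ = P(outcome | exposed) = 97/695 = 0.13957
p₀ = P(outcome | unexposed) = 46/614 = 0.074919
Under exogeneity and monotonicity, PN = (p₁ − p₀) / p₁.
PN = (0.13957 − 0.074919) / 0.13957 = 0.06465 / 0.13957 ≈ 0.4632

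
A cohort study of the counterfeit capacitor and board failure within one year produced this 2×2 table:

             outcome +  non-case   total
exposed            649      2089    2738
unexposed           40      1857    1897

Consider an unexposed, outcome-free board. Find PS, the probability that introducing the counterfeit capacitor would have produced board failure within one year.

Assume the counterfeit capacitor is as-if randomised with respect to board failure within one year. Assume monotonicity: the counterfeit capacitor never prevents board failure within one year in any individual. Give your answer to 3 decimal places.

p₁ = P(outcome | exposed) = 649/2738 = 0.23703
p₀ = P(outcome | unexposed) = 40/1897 = 0.021086
Under exogeneity and monotonicity, PS = (p₁ − p₀) / (1 − p₀).
PS = (0.23703 − 0.021086) / (1 − 0.021086) = 0.21595 / 0.97891 ≈ 0.2206

PS ≈ 0.221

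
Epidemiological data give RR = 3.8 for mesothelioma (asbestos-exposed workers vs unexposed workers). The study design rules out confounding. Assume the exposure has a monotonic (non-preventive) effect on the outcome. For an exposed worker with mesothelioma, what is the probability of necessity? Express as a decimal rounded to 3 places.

Under exogeneity and monotonicity, PN = (RR − 1) / RR = 1 − 1/RR.
PN = (3.8 − 1) / 3.8 = 2.8 / 3.8 ≈ 0.7368

PN ≈ 0.737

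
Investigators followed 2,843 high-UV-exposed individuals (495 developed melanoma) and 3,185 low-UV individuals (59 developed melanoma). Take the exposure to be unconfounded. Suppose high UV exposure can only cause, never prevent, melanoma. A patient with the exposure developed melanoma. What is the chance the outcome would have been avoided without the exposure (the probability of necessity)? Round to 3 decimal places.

p₁ = P(outcome | exposed) = 495/2843 = 0.17411
p₀ = P(outcome | unexposed) = 59/3185 = 0.018524
Under exogeneity and monotonicity, PN = (p₁ − p₀) / p₁.
PN = (0.17411 − 0.018524) / 0.17411 = 0.15559 / 0.17411 ≈ 0.8936

PN ≈ 0.894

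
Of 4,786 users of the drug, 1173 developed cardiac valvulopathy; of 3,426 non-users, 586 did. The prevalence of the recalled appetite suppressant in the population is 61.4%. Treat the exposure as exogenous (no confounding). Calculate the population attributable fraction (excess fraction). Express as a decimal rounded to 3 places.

p₁ = P(outcome | exposed) = 1173/4786 = 0.24509
p₀ = P(outcome | unexposed) = 586/3426 = 0.17104
Overall risk P(Y=1) = π·p₁ + (1−π)·p₀ = 0.614×0.24509 + 0.386×0.17104 = 0.21651.
Under exogeneity, PAF = [P(Y=1) − p₀] / P(Y=1).
PAF = (0.21651 − 0.17104) / 0.21651 ≈ 0.2100

PAF ≈ 0.210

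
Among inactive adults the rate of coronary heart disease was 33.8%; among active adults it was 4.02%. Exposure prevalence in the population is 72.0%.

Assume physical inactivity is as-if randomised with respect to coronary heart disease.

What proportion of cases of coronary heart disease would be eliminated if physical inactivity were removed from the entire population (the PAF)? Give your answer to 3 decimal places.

p₁ = 0.338, p₀ = 0.0402.
Overall risk P(Y=1) = π·p₁ + (1−π)·p₀ = 0.72×0.338 + 0.28×0.0402 = 0.25462.
Under exogeneity, PAF = [P(Y=1) − p₀] / P(Y=1).
PAF = (0.25462 − 0.0402) / 0.25462 ≈ 0.8421

PAF ≈ 0.842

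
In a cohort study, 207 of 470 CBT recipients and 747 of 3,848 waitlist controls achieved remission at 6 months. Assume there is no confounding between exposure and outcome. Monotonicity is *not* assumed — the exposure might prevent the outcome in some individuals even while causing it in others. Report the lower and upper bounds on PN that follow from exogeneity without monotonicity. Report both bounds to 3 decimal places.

0.559 ≤ PN ≤ 1.000

p₁ = P(outcome | exposed) = 207/470 = 0.44043
p₀ = P(outcome | unexposed) = 747/3848 = 0.19413
Under exogeneity alone the bounds on PN are max{0,(p₁−p₀)/p₁} ≤ PN ≤ min{1,(1−p₀)/p₁}.
  lower = (p₁ − p₀)/p₁ = 0.2463 / 0.44043 ≈ 0.5592
  upper = min{1, (1 − p₀)/p₁} = 0.80587 / 0.44043 ≈ 1.8298 → capped at 1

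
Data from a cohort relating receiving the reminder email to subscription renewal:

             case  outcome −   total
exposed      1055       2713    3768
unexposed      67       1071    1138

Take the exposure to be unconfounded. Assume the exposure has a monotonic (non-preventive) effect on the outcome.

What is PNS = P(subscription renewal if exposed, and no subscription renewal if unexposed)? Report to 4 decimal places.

p₁ = P(outcome | exposed) = 1055/3768 = 0.27999
p₀ = P(outcome | unexposed) = 67/1138 = 0.058875
Under exogeneity and monotonicity, PNS = p₁ − p₀.
PNS = 0.27999 − 0.058875 = 0.22111

PNS ≈ 0.2211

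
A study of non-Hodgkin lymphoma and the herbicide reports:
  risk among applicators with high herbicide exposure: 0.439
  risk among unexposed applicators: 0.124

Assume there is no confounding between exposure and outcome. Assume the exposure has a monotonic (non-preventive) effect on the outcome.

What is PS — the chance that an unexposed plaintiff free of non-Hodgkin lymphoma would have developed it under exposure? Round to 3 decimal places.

PS ≈ 0.360

Let p₁ = 0.439, p₀ = 0.124.
Under exogeneity and monotonicity, PS = (p₁ − p₀) / (1 − p₀).
PS = (0.439 − 0.124) / (1 − 0.124) = 0.315 / 0.876 ≈ 0.3596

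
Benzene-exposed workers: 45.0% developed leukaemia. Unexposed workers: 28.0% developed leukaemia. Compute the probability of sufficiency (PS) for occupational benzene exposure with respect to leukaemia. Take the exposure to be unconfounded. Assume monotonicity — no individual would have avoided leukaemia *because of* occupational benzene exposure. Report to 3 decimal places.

PS ≈ 0.236

p₁ = 0.45, p₀ = 0.28.
Under exogeneity and monotonicity, PS = (p₁ − p₀) / (1 − p₀).
PS = (0.45 − 0.28) / (1 − 0.28) = 0.17 / 0.72 ≈ 0.2361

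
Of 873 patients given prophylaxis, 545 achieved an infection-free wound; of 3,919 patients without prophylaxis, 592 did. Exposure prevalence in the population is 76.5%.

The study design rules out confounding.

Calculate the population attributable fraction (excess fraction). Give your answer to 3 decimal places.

PAF ≈ 0.706

p₁ = P(outcome | exposed) = 545/873 = 0.62428
p₀ = P(outcome | unexposed) = 592/3919 = 0.15106
Overall risk P(Y=1) = π·p₁ + (1−π)·p₀ = 0.765×0.62428 + 0.235×0.15106 = 0.51308.
Under exogeneity, PAF = [P(Y=1) − p₀] / P(Y=1).
PAF = (0.51308 − 0.15106) / 0.51308 ≈ 0.7056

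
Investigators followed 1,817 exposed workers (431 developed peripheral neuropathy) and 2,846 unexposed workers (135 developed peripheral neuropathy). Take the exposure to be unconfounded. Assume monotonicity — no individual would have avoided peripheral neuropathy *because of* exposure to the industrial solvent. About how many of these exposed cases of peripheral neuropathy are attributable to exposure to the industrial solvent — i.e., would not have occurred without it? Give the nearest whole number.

about 345 cases

p₁ = P(outcome | exposed) = 431/1817 = 0.2372
p₀ = P(outcome | unexposed) = 135/2846 = 0.047435
PN = (p₁ − p₀)/p₁ = (0.2372 − 0.047435) / 0.2372 ≈ 0.80002.
Attributable cases ≈ PN × (exposed cases) = 0.80002 × 431 ≈ 344.81.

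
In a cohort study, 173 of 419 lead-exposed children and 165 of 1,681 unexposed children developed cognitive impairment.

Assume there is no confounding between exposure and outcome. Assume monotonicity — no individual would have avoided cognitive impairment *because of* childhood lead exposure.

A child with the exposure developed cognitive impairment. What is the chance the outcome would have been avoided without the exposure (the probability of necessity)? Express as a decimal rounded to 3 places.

p₁ = P(outcome | exposed) = 173/419 = 0.41289
p₀ = P(outcome | unexposed) = 165/1681 = 0.098156
Under exogeneity and monotonicity, PN = (p₁ − p₀) / p₁.
PN = (0.41289 − 0.098156) / 0.41289 = 0.31473 / 0.41289 ≈ 0.7623

PN ≈ 0.762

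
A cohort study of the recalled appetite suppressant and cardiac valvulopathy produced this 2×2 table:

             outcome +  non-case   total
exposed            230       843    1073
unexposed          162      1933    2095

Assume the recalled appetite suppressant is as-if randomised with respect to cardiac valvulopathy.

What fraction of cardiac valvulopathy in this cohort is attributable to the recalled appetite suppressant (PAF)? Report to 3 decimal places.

PAF ≈ 0.375

p₁ = P(outcome | exposed) = 230/1073 = 0.21435
p₀ = P(outcome | unexposed) = 162/2095 = 0.077327
Exposure prevalence π = 1073/3168 = 0.3387; overall risk P(Y=1) = 0.12374.
Under exogeneity, PAF = [P(Y=1) − p₀]/P(Y=1).
PAF = (0.12374 − 0.077327) / 0.12374 ≈ 0.3751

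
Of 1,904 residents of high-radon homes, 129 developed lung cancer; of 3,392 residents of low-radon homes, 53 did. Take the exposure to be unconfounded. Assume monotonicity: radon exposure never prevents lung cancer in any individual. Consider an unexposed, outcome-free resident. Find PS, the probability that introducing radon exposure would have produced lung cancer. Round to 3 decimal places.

p₁ = P(outcome | exposed) = 129/1904 = 0.067752
p₀ = P(outcome | unexposed) = 53/3392 = 0.015625
Under exogeneity and monotonicity, PS = (p₁ − p₀) / (1 − p₀).
PS = (0.067752 − 0.015625) / (1 − 0.015625) = 0.052127 / 0.98438 ≈ 0.0530

PS ≈ 0.053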